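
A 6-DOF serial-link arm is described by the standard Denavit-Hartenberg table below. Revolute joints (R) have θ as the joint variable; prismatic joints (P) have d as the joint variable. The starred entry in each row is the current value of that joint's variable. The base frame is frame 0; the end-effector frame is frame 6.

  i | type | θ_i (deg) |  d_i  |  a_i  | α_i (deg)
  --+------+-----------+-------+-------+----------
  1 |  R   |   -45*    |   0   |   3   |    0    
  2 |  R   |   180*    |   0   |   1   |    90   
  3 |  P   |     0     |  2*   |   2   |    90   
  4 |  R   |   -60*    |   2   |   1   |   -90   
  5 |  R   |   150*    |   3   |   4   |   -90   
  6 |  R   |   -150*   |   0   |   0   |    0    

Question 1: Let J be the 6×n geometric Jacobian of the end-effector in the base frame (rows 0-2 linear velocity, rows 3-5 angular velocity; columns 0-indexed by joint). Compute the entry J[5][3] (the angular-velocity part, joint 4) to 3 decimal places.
-1.000

axis z_3 = (0.0000,0.0000,-1.0000); lever o_n−o_3 = (1.6037,3.5355,0.0000)
cross product → J_v[:, 3] = (3.5355,-1.6037,0.0000)
J_ω[:, 3] = z_3
entry J[5][3] = -1.0000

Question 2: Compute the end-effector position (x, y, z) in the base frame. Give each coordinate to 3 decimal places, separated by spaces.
3.018 4.950 0.000

after link 1: o_1 = (2.1213, -2.1213, 0.0000)
after link 2: o_2 = (1.4142, -1.4142, 0.0000)
after link 3: o_3 = (1.4142, 1.4142, 0.0000)
after link 4: o_4 = (0.4483, 1.1554, -2.0000)
after link 5: o_5 = (3.0179, 4.9497, 0.0000)
after link 6: o_6 = (3.0179, 4.9497, 0.0000)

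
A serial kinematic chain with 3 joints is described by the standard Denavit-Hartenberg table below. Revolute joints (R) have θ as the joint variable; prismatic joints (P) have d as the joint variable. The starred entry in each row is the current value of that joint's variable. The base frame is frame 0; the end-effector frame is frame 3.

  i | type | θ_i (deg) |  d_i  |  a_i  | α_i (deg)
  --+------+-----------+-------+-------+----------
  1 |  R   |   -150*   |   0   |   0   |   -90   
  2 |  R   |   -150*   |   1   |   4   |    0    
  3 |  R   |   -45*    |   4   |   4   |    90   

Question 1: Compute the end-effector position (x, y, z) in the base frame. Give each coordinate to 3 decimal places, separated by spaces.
8.846 -0.666 0.965

after link 1: o_1 = (0.0000, 0.0000, 0.0000)
after link 2: o_2 = (3.5000, 0.8660, 2.0000)
after link 3: o_3 = (8.8461, -0.6662, 0.9647)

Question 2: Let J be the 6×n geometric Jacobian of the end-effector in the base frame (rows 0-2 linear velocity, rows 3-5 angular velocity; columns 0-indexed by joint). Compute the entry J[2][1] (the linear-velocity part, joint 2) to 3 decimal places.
axis z_1 = (0.5000,-0.8660,0.0000); lever o_n−o_1 = (8.8461,-0.6662,0.9647)
cross product → J_v[:, 1] = (-0.8355,-0.4824,7.3278)
J_ω[:, 1] = z_1
entry J[2][1] = 7.3278

7.328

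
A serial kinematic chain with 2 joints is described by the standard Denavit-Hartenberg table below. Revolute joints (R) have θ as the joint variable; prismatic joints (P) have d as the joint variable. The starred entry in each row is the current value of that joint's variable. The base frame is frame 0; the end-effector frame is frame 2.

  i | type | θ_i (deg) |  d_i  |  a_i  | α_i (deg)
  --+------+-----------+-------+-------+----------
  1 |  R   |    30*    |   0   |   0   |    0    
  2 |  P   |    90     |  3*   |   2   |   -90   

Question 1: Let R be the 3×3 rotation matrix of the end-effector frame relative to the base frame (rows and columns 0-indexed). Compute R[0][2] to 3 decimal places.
-0.866

End-effector z-axis (col 2 of R) = (-0.8660,-0.5000,0.0000)
R[0][2] = -0.8660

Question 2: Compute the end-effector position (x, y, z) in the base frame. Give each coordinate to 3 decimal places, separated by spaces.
after link 1: o_1 = (0.0000, 0.0000, 0.0000)
after link 2: o_2 = (-1.0000, 1.7321, 3.0000)

-1.000 1.732 3.000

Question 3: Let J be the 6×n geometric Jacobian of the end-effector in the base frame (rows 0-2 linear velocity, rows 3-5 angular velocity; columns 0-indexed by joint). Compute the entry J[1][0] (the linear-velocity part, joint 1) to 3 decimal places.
axis z_0 = ẑ; lever o_n−o_0 = (-1.0000,1.7321,3.0000)
cross product → J_v[:, 0] = (-1.7321,-1.0000,0.0000)
J_ω[:, 0] = z_0
entry J[1][0] = -1.0000

-1.000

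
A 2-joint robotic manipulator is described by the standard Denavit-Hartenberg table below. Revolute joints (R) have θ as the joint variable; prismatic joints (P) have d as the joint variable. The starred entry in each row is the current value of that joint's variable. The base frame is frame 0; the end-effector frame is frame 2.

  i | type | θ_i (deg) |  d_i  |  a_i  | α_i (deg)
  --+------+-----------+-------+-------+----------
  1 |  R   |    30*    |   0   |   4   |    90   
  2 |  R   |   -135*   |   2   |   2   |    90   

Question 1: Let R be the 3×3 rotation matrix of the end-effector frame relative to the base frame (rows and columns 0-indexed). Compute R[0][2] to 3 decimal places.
End-effector z-axis (col 2 of R) = (-0.6124,-0.3536,0.7071)
R[0][2] = -0.6124

-0.612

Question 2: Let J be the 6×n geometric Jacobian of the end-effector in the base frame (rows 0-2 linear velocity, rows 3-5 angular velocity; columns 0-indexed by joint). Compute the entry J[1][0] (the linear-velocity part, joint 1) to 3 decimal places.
axis z_0 = ẑ; lever o_n−o_0 = (3.2394,-0.4392,-1.4142)
cross product → J_v[:, 0] = (0.4392,3.2394,-0.0000)
J_ω[:, 0] = z_0
entry J[1][0] = 3.2394

3.239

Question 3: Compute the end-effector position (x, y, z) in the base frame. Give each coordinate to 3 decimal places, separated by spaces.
3.239 -0.439 -1.414

after link 1: o_1 = (3.4641, 2.0000, 0.0000)
after link 2: o_2 = (3.2394, -0.4392, -1.4142)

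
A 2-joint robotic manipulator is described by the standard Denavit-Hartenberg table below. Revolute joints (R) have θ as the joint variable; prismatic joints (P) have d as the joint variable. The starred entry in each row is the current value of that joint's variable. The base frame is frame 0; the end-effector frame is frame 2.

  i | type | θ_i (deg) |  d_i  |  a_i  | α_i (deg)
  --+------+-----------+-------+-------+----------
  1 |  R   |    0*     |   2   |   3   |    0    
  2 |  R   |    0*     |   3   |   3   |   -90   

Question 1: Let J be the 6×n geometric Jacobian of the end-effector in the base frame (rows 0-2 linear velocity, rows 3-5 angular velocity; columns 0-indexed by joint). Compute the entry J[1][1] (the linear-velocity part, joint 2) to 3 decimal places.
3.000

axis z_1 = (0.0000,0.0000,1.0000); lever o_n−o_1 = (3.0000,0.0000,3.0000)
cross product → J_v[:, 1] = (0.0000,3.0000,0.0000)
J_ω[:, 1] = z_1
entry J[1][1] = 3.0000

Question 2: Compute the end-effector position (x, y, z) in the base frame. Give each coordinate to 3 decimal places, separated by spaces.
6.000 0.000 5.000

after link 1: o_1 = (3.0000, 0.0000, 2.0000)
after link 2: o_2 = (6.0000, 0.0000, 5.0000)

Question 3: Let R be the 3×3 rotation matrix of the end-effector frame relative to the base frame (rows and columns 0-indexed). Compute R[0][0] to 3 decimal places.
1.000

End-effector x-axis (col 0 of R) = (1.0000,0.0000,0.0000)
R[0][0] = 1.0000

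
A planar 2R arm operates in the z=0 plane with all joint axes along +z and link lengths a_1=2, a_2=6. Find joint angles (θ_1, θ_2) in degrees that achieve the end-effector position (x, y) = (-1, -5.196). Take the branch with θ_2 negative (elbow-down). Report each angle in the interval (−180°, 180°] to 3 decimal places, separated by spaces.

0.004 -120.004

cos θ_2 = (27.9984−2²−6²)/(2·2·6) = -0.5001; θ_2 = -120.0044° (elbow-down)
β = atan2(-5.1960,-1.0000) = -100.8937°; ψ = atan2(-5.1959,-1.0004) = -100.8981°
θ_1 = β − ψ = 0.0044°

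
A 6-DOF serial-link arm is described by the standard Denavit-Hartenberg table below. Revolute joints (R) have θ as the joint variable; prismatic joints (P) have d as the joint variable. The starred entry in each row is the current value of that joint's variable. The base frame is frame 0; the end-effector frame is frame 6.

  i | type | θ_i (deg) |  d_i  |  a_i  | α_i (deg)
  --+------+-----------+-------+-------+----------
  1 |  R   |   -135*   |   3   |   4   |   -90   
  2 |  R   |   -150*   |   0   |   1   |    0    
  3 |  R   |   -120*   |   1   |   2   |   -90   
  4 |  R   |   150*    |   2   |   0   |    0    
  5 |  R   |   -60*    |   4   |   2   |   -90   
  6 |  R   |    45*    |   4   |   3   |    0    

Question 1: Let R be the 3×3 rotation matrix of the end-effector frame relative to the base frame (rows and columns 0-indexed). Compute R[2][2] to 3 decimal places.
End-effector z-axis (col 2 of R) = (0.0000,-0.0000,1.0000)
R[2][2] = 1.0000

1.000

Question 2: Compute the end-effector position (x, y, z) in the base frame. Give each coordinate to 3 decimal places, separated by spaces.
after link 1: o_1 = (-2.8284, -2.8284, 3.0000)
after link 2: o_2 = (-2.2161, -2.2161, 3.5000)
after link 3: o_3 = (-1.5089, -2.9232, 1.5000)
after link 4: o_4 = (-0.0947, -1.5089, 1.5000)
after link 5: o_5 = (1.3195, 2.7337, 1.5000)
after link 6: o_6 = (-1.6805, 2.7337, 5.5000)

-1.681 2.734 5.500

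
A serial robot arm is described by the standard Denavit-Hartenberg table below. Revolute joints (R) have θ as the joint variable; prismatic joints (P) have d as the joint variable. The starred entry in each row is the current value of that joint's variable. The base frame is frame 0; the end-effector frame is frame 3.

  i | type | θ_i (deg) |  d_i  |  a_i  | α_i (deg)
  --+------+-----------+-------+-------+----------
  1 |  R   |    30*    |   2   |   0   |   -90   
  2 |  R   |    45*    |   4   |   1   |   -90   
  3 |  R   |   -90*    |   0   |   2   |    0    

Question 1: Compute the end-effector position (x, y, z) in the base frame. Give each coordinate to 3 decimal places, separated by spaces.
-2.388 5.550 1.293

after link 1: o_1 = (0.0000, 0.0000, 2.0000)
after link 2: o_2 = (-1.3876, 3.8177, 1.2929)
after link 3: o_3 = (-2.3876, 5.5497, 1.2929)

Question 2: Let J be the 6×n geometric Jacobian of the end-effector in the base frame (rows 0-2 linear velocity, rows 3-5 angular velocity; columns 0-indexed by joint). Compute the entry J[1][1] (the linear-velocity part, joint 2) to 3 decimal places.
-0.354

axis z_1 = (-0.5000,0.8660,0.0000); lever o_n−o_1 = (-2.3876,5.5497,-0.7071)
cross product → J_v[:, 1] = (-0.6124,-0.3536,-0.7071)
J_ω[:, 1] = z_1
entry J[1][1] = -0.3536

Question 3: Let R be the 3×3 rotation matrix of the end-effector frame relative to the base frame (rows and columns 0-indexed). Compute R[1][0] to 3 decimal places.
0.866

End-effector x-axis (col 0 of R) = (-0.5000,0.8660,0.0000)
R[1][0] = 0.8660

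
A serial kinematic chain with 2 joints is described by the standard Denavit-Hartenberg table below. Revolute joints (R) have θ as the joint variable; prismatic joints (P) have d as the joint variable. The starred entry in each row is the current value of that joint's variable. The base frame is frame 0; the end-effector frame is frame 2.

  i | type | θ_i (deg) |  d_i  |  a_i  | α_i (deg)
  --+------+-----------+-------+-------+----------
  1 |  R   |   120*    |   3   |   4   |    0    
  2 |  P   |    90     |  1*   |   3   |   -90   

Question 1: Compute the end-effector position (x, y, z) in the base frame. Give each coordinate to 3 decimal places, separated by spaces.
after link 1: o_1 = (-2.0000, 3.4641, 3.0000)
after link 2: o_2 = (-4.5981, 1.9641, 4.0000)

-4.598 1.964 4.000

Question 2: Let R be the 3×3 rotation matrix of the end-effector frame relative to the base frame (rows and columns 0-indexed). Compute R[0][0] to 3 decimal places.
-0.866

End-effector x-axis (col 0 of R) = (-0.8660,-0.5000,0.0000)
R[0][0] = -0.8660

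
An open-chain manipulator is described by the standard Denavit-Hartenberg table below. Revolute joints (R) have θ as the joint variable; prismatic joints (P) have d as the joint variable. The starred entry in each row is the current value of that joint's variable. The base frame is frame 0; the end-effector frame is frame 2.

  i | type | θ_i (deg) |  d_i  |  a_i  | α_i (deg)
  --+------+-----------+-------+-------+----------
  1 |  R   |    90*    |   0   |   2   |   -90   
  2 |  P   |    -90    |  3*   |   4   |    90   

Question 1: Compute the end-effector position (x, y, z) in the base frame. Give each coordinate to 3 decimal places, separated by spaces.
after link 1: o_1 = (0.0000, 2.0000, 0.0000)
after link 2: o_2 = (-3.0000, 2.0000, 4.0000)

-3.000 2.000 4.000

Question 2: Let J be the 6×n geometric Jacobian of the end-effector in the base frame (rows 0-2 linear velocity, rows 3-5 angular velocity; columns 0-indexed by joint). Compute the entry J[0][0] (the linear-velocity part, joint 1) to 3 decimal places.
axis z_0 = ẑ; lever o_n−o_0 = (-3.0000,2.0000,4.0000)
cross product → J_v[:, 0] = (-2.0000,-3.0000,0.0000)
J_ω[:, 0] = z_0
entry J[0][0] = -2.0000

-2.000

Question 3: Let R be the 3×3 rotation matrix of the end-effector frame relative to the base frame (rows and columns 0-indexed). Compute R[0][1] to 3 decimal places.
End-effector y-axis (col 1 of R) = (-1.0000,0.0000,0.0000)
R[0][1] = -1.0000

-1.000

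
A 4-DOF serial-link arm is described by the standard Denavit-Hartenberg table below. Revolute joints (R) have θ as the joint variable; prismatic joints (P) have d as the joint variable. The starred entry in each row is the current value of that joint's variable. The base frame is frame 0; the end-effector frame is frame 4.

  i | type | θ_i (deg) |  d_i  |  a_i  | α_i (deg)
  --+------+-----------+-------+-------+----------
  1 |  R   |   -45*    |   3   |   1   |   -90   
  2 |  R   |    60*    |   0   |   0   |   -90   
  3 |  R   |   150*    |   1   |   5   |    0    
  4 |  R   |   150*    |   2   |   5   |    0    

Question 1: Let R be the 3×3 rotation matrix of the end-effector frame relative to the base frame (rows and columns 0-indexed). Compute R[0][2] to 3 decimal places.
-0.612

End-effector z-axis (col 2 of R) = (-0.6124,0.6124,-0.5000)
R[0][2] = -0.6124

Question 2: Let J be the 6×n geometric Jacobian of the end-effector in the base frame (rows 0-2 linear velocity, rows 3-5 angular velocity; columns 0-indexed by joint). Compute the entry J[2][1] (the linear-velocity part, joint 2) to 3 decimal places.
3.513

axis z_1 = (0.7071,0.7071,0.0000); lever o_n−o_1 = (-1.1901,3.7783,0.0849)
cross product → J_v[:, 1] = (0.0601,-0.0601,3.5131)
J_ω[:, 1] = z_1
entry J[2][1] = 3.5131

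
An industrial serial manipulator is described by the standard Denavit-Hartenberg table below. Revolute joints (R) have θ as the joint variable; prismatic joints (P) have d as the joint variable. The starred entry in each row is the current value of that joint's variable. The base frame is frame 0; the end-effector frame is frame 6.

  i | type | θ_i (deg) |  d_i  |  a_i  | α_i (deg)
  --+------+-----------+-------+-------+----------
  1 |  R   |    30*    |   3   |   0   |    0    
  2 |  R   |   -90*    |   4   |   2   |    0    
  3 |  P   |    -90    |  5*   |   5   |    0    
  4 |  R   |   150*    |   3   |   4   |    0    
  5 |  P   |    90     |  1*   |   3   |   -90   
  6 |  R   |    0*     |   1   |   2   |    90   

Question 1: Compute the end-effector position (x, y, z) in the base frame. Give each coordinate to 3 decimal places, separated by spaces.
-0.330 0.768 16.000

after link 1: o_1 = (0.0000, 0.0000, 3.0000)
after link 2: o_2 = (1.0000, -1.7321, 7.0000)
after link 3: o_3 = (-3.3301, -4.2321, 12.0000)
after link 4: o_4 = (0.6699, -4.2321, 15.0000)
after link 5: o_5 = (0.6699, -1.2321, 16.0000)
after link 6: o_6 = (-0.3301, 0.7679, 16.0000)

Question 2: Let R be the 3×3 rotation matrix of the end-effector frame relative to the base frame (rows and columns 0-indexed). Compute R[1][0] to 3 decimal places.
End-effector x-axis (col 0 of R) = (0.0000,1.0000,0.0000)
R[1][0] = 1.0000

1.000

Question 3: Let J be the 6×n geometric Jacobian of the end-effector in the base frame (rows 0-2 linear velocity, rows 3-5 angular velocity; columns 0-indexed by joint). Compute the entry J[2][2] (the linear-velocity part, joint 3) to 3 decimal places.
1.000

prismatic axis z_2 = (0.0000,0.0000,1.0000)
J_v[:, 2] = z_2; J_ω[:, 2] = (0,0,0)
entry J[2][2] = 1.0000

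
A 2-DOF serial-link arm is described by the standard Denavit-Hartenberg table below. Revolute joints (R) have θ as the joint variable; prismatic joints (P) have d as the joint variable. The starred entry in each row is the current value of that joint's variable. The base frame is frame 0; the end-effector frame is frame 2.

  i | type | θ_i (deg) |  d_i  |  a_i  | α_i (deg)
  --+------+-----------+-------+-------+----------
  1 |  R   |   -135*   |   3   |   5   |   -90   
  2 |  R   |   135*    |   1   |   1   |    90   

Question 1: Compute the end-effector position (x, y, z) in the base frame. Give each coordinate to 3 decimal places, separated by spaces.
-2.328 -3.743 2.293

after link 1: o_1 = (-3.5355, -3.5355, 3.0000)
after link 2: o_2 = (-2.3284, -3.7426, 2.2929)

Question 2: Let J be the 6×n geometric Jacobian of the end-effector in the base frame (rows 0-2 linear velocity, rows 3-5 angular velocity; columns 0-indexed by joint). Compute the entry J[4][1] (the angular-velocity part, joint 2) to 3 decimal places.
-0.707

axis z_1 = (0.7071,-0.7071,0.0000); lever o_n−o_1 = (1.2071,-0.2071,-0.7071)
cross product → J_v[:, 1] = (0.5000,0.5000,0.7071)
J_ω[:, 1] = z_1
entry J[4][1] = -0.7071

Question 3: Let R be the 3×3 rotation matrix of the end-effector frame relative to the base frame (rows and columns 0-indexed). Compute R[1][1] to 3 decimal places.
-0.707

End-effector y-axis (col 1 of R) = (0.7071,-0.7071,0.0000)
R[1][1] = -0.7071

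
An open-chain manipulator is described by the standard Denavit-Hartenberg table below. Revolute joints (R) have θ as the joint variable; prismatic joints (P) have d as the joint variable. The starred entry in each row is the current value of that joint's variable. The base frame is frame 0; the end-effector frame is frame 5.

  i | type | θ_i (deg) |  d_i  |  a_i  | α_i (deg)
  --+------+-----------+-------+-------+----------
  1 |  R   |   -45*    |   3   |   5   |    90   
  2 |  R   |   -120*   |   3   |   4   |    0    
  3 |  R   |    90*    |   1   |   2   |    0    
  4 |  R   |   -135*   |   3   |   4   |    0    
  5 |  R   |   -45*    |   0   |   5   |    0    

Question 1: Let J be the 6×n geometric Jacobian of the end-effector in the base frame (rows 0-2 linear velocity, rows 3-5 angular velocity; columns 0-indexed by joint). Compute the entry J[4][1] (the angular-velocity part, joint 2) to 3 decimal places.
-0.707

axis z_1 = (-0.7071,-0.7071,0.0000); lever o_n−o_1 = (-10.9331,1.0336,-2.9994)
cross product → J_v[:, 1] = (2.1209,-2.1209,-8.4618)
J_ω[:, 1] = z_1
entry J[4][1] = -0.7071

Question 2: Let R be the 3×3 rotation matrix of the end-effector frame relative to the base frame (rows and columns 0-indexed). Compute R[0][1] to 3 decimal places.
-0.354

End-effector y-axis (col 1 of R) = (-0.3536,0.3536,-0.8660)
R[0][1] = -0.3536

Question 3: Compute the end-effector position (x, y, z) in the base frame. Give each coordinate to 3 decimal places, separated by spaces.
after link 1: o_1 = (3.5355, -3.5355, 3.0000)
after link 2: o_2 = (0.0000, -4.2426, -0.4641)
after link 3: o_3 = (0.5176, -6.1745, -1.4641)
after link 4: o_4 = (-4.3357, -5.5638, -2.4994)
after link 5: o_5 = (-7.3976, -2.5019, 0.0006)

-7.398 -2.502 0.001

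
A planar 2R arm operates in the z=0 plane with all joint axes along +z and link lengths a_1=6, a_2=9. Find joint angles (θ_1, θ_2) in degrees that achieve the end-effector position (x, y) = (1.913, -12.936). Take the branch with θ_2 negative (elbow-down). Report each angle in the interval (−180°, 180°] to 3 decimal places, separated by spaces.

cos θ_2 = (170.9997−6²−9²)/(2·6·9) = 0.5000; θ_2 = -60.0002° (elbow-down)
β = atan2(-12.9360,1.9130) = -81.5880°; ψ = atan2(-7.7942,10.5000) = -36.5869°
θ_1 = β − ψ = -45.0011°

-45.001 -60.000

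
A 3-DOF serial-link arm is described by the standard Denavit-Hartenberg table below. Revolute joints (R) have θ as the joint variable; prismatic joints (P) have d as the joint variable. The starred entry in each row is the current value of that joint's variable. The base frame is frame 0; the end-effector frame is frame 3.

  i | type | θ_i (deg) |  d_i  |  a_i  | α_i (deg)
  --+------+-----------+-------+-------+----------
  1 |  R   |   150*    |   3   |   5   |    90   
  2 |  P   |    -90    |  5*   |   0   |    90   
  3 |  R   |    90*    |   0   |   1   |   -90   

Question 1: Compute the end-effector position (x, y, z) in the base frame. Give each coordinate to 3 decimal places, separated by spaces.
after link 1: o_1 = (-4.3301, 2.5000, 3.0000)
after link 2: o_2 = (-1.8301, 6.8301, 3.0000)
after link 3: o_3 = (-1.3301, 7.6962, 3.0000)

-1.330 7.696 3.000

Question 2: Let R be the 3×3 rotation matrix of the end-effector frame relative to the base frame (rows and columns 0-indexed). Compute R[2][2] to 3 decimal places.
End-effector z-axis (col 2 of R) = (0.0000,-0.0000,1.0000)
R[2][2] = 1.0000

1.000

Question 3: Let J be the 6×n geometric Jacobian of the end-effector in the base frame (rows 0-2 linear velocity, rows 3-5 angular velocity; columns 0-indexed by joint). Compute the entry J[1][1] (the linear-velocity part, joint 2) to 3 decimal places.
0.866

prismatic axis z_1 = (0.5000,0.8660,0.0000)
J_v[:, 1] = z_1; J_ω[:, 1] = (0,0,0)
entry J[1][1] = 0.8660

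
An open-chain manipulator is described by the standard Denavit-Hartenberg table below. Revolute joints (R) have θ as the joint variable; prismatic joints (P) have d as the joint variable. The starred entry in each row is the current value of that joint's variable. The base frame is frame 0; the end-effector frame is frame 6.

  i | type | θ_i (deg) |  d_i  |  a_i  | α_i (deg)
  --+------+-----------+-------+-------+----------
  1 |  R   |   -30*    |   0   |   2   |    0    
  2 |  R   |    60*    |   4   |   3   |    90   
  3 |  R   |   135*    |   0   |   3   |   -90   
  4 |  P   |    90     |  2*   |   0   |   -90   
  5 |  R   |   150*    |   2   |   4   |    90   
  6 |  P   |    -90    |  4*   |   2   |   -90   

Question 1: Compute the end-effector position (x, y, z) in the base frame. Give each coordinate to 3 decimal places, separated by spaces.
after link 1: o_1 = (1.7321, -1.0000, 0.0000)
after link 2: o_2 = (4.3301, 0.5000, 4.0000)
after link 3: o_3 = (2.4930, -0.5607, 6.1213)
after link 4: o_4 = (1.2683, -1.2678, 4.7071)
after link 5: o_5 = (5.4498, -2.8536, 4.7071)
after link 6: o_6 = (5.3464, -0.6039, 8.5708)

5.346 -0.604 8.571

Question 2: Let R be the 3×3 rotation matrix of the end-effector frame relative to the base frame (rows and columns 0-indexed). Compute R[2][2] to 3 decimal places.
End-effector z-axis (col 2 of R) = (0.7392,-0.5732,0.3536)
R[2][2] = 0.3536

0.354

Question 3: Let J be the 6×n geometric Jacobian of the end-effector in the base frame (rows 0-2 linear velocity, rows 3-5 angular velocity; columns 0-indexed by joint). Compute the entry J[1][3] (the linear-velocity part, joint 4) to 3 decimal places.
-0.354

prismatic axis z_3 = (-0.6124,-0.3536,-0.7071)
J_v[:, 3] = z_3; J_ω[:, 3] = (0,0,0)
entry J[1][3] = -0.3536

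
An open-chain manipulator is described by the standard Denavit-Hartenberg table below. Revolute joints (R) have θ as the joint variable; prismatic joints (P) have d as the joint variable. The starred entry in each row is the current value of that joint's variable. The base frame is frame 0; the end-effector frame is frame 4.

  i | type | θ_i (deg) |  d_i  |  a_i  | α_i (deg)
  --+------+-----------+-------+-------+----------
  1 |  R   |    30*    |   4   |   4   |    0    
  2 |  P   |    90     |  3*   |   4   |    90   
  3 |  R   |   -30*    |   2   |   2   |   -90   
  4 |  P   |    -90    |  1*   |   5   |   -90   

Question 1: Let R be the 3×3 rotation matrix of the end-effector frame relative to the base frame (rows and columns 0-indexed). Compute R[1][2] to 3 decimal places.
End-effector z-axis (col 2 of R) = (-0.4330,0.7500,-0.5000)
R[1][2] = 0.7500

0.750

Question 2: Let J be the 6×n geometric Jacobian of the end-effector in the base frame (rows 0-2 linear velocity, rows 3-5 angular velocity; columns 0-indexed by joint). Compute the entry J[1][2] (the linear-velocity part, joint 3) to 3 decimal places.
axis z_2 = (0.8660,0.5000,0.0000); lever o_n−o_2 = (4.9462,5.4330,-0.1340)
cross product → J_v[:, 2] = (-0.0670,0.1160,2.2321)
J_ω[:, 2] = z_2
entry J[1][2] = 0.1160

0.116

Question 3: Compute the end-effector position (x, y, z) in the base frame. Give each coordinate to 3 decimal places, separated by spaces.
6.410 10.897 6.866

after link 1: o_1 = (3.4641, 2.0000, 4.0000)
after link 2: o_2 = (1.4641, 5.4641, 7.0000)
after link 3: o_3 = (2.3301, 7.9641, 6.0000)
after link 4: o_4 = (6.4103, 10.8971, 6.8660)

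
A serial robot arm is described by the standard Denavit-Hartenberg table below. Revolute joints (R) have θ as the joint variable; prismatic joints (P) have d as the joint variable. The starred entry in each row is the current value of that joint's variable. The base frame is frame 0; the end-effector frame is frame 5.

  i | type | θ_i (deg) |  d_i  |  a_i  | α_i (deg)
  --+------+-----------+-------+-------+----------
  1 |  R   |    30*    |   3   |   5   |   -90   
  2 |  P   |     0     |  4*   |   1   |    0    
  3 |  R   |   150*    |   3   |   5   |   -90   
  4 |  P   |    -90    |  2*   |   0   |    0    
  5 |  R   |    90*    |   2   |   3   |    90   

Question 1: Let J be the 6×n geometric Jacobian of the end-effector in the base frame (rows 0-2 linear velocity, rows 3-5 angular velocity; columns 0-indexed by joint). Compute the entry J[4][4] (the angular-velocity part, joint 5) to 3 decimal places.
-0.250

axis z_4 = (-0.4330,-0.2500,0.8660); lever o_n−o_4 = (-3.1160,-1.7990,0.2321)
cross product → J_v[:, 4] = (1.5000,-2.5981,0.0000)
J_ω[:, 4] = z_4
entry J[4][4] = -0.2500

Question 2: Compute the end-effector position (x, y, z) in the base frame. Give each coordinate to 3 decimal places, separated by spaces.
after link 1: o_1 = (4.3301, 2.5000, 3.0000)
after link 2: o_2 = (3.1962, 6.4641, 3.0000)
after link 3: o_3 = (-2.0538, 6.8971, 0.5000)
after link 4: o_4 = (-2.9199, 6.3971, 2.2321)
after link 5: o_5 = (-6.0359, 4.5981, 2.4641)

-6.036 4.598 2.464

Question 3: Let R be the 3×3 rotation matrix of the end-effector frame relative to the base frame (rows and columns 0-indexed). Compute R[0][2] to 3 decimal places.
-0.500

End-effector z-axis (col 2 of R) = (-0.5000,0.8660,0.0000)
R[0][2] = -0.5000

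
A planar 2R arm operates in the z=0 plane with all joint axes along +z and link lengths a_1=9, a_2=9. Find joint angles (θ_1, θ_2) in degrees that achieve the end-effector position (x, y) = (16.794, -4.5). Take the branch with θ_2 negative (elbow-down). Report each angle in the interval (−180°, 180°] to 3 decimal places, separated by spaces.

cos θ_2 = (302.2884−9²−9²)/(2·9·9) = 0.8660; θ_2 = -30.0054° (elbow-down)
β = atan2(-4.5000,16.7940) = -15.0002°; ψ = atan2(-4.5007,16.7938) = -15.0027°
θ_1 = β − ψ = 0.0025°

0.003 -30.005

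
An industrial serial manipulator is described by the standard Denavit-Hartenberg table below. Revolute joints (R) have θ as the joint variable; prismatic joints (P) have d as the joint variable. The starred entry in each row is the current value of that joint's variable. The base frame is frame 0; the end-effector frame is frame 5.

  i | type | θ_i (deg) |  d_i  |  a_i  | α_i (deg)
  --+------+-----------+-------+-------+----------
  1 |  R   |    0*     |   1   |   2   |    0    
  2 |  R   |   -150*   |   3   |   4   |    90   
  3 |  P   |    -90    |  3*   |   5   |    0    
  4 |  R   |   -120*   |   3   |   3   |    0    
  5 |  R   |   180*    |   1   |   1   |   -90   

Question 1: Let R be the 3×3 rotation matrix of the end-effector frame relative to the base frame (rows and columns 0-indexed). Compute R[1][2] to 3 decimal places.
End-effector z-axis (col 2 of R) = (-0.4330,-0.2500,0.8660)
R[1][2] = -0.2500

-0.250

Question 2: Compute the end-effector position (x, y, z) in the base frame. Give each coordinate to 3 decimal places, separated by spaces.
-3.464 4.928 -0.000

after link 1: o_1 = (2.0000, 0.0000, 1.0000)
after link 2: o_2 = (-1.4641, -2.0000, 4.0000)
after link 3: o_3 = (-2.9641, 0.5981, -1.0000)
after link 4: o_4 = (-2.2141, 4.4952, 0.5000)
after link 5: o_5 = (-3.4641, 4.9282, -0.0000)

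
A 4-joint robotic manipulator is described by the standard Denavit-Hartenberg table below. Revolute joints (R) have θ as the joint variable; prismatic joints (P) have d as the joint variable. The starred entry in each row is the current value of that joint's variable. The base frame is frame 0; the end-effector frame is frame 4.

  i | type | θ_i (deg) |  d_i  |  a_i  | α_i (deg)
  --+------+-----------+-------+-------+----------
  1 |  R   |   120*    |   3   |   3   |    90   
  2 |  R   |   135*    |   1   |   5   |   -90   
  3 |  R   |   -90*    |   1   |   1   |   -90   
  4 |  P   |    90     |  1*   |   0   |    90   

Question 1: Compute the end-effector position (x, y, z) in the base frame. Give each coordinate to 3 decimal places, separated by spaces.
after link 1: o_1 = (-1.5000, 2.5981, 3.0000)
after link 2: o_2 = (1.1338, 0.0362, 6.5355)
after link 3: o_3 = (2.3534, -0.0762, 5.8284)
after link 4: o_4 = (2.7069, -0.6885, 6.5355)

2.707 -0.689 6.536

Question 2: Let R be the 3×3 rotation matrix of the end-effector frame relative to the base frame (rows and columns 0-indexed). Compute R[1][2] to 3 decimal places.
0.500

End-effector z-axis (col 2 of R) = (0.8660,0.5000,0.0000)
R[1][2] = 0.5000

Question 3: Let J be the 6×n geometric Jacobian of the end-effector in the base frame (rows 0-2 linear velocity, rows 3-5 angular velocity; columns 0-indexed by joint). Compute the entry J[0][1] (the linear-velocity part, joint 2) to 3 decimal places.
axis z_1 = (0.8660,0.5000,0.0000); lever o_n−o_1 = (4.2069,-3.2866,3.5355)
cross product → J_v[:, 1] = (1.7678,-3.0619,-4.9497)
J_ω[:, 1] = z_1
entry J[0][1] = 1.7678

1.768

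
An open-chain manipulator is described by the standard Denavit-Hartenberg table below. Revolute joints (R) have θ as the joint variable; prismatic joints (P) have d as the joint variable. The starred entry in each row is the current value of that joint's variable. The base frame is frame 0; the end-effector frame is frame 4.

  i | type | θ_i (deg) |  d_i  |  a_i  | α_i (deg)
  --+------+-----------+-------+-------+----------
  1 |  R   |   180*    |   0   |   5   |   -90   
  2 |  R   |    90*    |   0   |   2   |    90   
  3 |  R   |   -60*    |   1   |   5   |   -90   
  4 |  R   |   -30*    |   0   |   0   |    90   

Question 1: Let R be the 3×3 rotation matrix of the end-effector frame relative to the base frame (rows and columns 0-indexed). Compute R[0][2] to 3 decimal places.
-0.866

End-effector z-axis (col 2 of R) = (-0.8660,-0.4330,0.2500)
R[0][2] = -0.8660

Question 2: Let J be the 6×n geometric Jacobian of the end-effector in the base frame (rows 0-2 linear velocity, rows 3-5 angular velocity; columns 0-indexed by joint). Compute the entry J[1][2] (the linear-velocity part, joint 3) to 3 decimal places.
axis z_2 = (-1.0000,0.0000,0.0000); lever o_n−o_2 = (-1.0000,4.3301,-2.5000)
cross product → J_v[:, 2] = (-0.0000,-2.5000,-4.3301)
J_ω[:, 2] = z_2
entry J[1][2] = -2.5000

-2.500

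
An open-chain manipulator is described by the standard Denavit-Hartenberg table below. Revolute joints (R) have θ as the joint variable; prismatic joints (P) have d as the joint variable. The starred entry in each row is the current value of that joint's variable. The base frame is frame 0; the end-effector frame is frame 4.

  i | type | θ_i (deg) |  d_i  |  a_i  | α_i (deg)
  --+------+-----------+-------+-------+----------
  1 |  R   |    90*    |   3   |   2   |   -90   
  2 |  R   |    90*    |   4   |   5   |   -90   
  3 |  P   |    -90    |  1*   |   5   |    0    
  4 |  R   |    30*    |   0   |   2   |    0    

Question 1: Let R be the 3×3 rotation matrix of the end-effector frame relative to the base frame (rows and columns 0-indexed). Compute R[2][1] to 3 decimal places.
End-effector y-axis (col 1 of R) = (0.5000,-0.0000,-0.8660)
R[2][1] = -0.8660

-0.866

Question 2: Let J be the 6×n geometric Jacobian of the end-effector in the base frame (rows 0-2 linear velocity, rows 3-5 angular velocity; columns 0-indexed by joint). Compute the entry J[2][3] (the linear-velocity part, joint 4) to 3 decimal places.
-1.732

axis z_3 = (-0.0000,-1.0000,-0.0000); lever o_n−o_3 = (-1.7321,0.0000,-1.0000)
cross product → J_v[:, 3] = (1.0000,-0.0000,-1.7321)
J_ω[:, 3] = z_3
entry J[2][3] = -1.7321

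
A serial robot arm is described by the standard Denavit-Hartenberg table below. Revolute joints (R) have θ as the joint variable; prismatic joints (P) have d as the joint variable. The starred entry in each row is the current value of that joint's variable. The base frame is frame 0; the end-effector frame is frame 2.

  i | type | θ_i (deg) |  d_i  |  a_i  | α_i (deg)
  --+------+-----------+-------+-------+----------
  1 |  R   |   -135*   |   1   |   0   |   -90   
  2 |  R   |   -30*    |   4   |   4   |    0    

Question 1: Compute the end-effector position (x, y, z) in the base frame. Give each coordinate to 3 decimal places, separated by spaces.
0.379 -5.278 3.000

after link 1: o_1 = (0.0000, 0.0000, 1.0000)
after link 2: o_2 = (0.3789, -5.2779, 3.0000)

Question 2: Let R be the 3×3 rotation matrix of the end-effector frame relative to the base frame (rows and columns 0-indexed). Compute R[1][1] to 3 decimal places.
End-effector y-axis (col 1 of R) = (-0.3536,-0.3536,-0.8660)
R[1][1] = -0.3536

-0.354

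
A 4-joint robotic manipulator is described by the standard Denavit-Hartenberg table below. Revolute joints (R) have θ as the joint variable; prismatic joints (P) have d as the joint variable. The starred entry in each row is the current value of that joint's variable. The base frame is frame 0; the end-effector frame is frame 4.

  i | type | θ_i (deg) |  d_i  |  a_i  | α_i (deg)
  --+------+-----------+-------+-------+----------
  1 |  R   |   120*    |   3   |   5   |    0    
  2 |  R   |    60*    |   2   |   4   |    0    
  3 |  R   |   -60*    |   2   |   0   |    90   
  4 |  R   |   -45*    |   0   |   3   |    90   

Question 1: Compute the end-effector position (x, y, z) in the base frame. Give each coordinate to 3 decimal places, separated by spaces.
after link 1: o_1 = (-2.5000, 4.3301, 3.0000)
after link 2: o_2 = (-6.5000, 4.3301, 5.0000)
after link 3: o_3 = (-6.5000, 4.3301, 7.0000)
after link 4: o_4 = (-7.5607, 6.1672, 4.8787)

-7.561 6.167 4.879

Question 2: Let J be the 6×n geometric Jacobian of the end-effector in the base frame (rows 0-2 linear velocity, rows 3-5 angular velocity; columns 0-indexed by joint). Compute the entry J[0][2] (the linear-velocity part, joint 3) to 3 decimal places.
axis z_2 = (0.0000,0.0000,1.0000); lever o_n−o_2 = (-1.0607,1.8371,-0.1213)
cross product → J_v[:, 2] = (-1.8371,-1.0607,0.0000)
J_ω[:, 2] = z_2
entry J[0][2] = -1.8371

-1.837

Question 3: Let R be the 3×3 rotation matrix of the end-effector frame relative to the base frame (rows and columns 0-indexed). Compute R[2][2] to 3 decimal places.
End-effector z-axis (col 2 of R) = (0.3536,-0.6124,-0.7071)
R[2][2] = -0.7071

-0.707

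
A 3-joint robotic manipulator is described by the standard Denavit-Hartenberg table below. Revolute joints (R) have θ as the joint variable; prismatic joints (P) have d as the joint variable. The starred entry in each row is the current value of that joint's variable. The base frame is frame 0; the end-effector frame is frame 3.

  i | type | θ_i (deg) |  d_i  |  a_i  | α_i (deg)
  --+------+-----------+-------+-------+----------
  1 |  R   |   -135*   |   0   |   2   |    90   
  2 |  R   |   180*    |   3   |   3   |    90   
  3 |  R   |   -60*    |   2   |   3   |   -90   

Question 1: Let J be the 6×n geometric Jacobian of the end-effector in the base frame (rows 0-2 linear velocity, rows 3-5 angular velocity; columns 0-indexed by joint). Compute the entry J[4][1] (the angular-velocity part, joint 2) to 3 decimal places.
0.707

axis z_1 = (-0.7071,0.7071,0.0000); lever o_n−o_1 = (2.8978,3.4662,2.0000)
cross product → J_v[:, 1] = (1.4142,1.4142,-4.5000)
J_ω[:, 1] = z_1
entry J[4][1] = 0.7071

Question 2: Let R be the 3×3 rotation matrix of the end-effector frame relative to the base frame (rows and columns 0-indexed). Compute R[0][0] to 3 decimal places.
0.966

End-effector x-axis (col 0 of R) = (0.9659,-0.2588,0.0000)
R[0][0] = 0.9659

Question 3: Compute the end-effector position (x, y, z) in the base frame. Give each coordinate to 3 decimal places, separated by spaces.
after link 1: o_1 = (-1.4142, -1.4142, 0.0000)
after link 2: o_2 = (-1.4142, 2.8284, 0.0000)
after link 3: o_3 = (1.4836, 2.0520, 2.0000)

1.484 2.052 2.000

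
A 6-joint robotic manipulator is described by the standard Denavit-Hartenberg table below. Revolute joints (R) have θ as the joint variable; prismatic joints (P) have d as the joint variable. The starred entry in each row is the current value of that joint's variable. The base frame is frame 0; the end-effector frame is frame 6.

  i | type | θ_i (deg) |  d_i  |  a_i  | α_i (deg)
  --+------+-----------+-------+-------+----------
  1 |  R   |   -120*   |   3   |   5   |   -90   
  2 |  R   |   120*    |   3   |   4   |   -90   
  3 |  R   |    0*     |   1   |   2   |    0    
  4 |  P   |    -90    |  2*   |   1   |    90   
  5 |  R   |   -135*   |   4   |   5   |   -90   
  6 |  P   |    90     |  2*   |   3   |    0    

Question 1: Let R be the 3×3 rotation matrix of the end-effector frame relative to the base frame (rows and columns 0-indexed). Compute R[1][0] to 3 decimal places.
0.433

End-effector x-axis (col 0 of R) = (0.2500,0.4330,-0.8660)
R[1][0] = 0.4330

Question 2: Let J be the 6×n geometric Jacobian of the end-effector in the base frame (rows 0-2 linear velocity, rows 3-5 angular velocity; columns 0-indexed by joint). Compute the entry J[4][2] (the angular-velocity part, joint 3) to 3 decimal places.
0.750

axis z_2 = (0.4330,0.7500,0.5000); lever o_n−o_2 = (-1.5654,-0.4686,-1.8409)
cross product → J_v[:, 2] = (-1.1464,0.0145,0.9711)
J_ω[:, 2] = z_2
entry J[4][2] = 0.7500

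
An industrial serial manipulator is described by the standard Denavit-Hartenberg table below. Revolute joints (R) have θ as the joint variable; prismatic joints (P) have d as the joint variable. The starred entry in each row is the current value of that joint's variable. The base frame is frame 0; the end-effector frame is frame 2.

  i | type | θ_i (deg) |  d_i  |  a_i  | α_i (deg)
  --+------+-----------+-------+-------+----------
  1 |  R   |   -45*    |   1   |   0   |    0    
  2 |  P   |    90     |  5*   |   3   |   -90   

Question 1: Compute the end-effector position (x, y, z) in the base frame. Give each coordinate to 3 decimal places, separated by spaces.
2.121 2.121 6.000

after link 1: o_1 = (0.0000, 0.0000, 1.0000)
after link 2: o_2 = (2.1213, 2.1213, 6.0000)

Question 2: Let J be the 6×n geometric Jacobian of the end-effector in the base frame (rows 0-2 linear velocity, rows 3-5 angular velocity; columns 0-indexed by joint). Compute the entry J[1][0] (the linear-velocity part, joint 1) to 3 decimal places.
2.121

axis z_0 = ẑ; lever o_n−o_0 = (2.1213,2.1213,6.0000)
cross product → J_v[:, 0] = (-2.1213,2.1213,0.0000)
J_ω[:, 0] = z_0
entry J[1][0] = 2.1213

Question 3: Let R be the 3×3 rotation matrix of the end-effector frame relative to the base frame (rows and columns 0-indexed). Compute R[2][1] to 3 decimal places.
End-effector y-axis (col 1 of R) = (-0.0000,0.0000,-1.0000)
R[2][1] = -1.0000

-1.000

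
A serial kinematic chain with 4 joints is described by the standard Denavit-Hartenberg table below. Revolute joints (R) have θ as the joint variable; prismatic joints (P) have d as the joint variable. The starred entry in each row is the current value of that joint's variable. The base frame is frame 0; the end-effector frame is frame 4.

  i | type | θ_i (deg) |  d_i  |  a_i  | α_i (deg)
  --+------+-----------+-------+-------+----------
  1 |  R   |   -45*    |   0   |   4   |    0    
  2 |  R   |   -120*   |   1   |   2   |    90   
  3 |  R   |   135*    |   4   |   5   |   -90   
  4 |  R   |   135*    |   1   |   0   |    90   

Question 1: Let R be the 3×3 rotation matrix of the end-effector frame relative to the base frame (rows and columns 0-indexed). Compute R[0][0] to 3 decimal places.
-0.300

End-effector x-axis (col 0 of R) = (-0.3000,-0.8124,-0.5000)
R[0][0] = -0.3000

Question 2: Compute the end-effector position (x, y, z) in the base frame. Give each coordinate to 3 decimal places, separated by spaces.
after link 1: o_1 = (2.8284, -2.8284, 0.0000)
after link 2: o_2 = (0.8966, -3.3461, 1.0000)
after link 3: o_3 = (3.2764, 1.4327, 4.5355)
after link 4: o_4 = (3.9594, 1.6157, 3.8284)

3.959 1.616 3.828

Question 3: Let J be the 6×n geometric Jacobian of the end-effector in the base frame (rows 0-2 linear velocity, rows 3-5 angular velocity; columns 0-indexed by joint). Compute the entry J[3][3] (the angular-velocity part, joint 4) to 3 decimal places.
axis z_3 = (0.6830,0.1830,-0.7071); lever o_n−o_3 = (0.6830,0.1830,-0.7071)
cross product → J_v[:, 3] = (0.0000,0.0000,0.0000)
J_ω[:, 3] = z_3
entry J[3][3] = 0.6830

0.683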